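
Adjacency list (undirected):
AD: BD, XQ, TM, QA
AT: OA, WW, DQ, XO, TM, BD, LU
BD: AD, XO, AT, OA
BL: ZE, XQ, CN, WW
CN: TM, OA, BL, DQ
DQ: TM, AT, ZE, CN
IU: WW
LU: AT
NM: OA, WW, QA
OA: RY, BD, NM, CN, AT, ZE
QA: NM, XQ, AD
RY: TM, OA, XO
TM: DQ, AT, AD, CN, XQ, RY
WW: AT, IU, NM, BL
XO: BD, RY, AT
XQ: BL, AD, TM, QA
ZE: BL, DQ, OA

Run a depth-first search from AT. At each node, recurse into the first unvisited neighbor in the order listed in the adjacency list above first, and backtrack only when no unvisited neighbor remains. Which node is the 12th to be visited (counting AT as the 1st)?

QA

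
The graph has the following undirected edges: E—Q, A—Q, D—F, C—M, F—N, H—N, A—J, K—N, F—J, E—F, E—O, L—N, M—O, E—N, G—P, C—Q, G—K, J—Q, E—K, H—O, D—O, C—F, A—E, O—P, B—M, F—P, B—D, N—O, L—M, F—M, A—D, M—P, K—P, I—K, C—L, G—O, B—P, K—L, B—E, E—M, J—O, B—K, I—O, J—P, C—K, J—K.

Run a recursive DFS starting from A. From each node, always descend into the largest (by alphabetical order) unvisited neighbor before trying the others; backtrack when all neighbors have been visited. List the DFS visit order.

Visit A
A → Q
Q → J
J → P
P → O
O → N
N → L
L → M
M → F
F → E
E → K
K → I
K → G
K → C
K → B
B → D
N → H

A Q J P O N L M F E K I G C B D H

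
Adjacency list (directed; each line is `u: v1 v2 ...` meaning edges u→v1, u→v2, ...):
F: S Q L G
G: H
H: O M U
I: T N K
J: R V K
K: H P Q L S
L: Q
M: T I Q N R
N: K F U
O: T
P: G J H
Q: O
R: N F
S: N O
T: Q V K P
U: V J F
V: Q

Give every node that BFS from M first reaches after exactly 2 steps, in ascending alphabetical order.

Level 0: M
Level 1: I, N, Q, R, T
Level 2: F, K, O, P, U, V
Level 3: G, H, J, L, S

F, K, O, P, U, V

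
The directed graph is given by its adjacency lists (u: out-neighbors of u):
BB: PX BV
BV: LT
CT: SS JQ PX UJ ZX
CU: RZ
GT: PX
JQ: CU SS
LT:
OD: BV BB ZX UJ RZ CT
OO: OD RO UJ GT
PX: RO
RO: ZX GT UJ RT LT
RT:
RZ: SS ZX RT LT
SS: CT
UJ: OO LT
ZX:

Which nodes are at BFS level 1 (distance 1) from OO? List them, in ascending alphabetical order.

Level 0: OO
Level 1: GT, OD, RO, UJ
Level 2: BB, BV, CT, LT, PX, RT, RZ, ZX
Level 3: JQ, SS
Level 4: CU

GT, OD, RO, UJ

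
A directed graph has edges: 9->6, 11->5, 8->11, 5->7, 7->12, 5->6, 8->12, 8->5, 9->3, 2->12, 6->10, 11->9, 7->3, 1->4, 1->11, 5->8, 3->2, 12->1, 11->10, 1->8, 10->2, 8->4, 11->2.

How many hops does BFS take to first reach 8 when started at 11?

Level 0: 11
Level 1: 2, 5, 9, 10
Level 2: 3, 6, 7, 8, 12
Level 3: 1, 4
8 first appears at level 2.

2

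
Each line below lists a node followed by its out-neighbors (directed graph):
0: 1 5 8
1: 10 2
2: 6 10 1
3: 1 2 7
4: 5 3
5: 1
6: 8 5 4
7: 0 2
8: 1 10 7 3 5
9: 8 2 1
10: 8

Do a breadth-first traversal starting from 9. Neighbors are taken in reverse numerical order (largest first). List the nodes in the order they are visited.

Visit 9; enqueue 8, 2, 1 → queue [8, 2, 1]
Visit 8; enqueue 10, 7, 5, 3 → queue [2, 1, 10, 7, 5, 3]
Visit 2; enqueue 6 → queue [1, 10, 7, 5, 3, 6]
Visit 1 → queue [10, 7, 5, 3, 6]
Visit 10 → queue [7, 5, 3, 6]
Visit 7; enqueue 0 → queue [5, 3, 6, 0]
Visit 5 → queue [3, 6, 0]
Visit 3 → queue [6, 0]
Visit 6; enqueue 4 → queue [0, 4]
Visit 0 → queue [4]
Visit 4 → queue []

9, 8, 2, 1, 10, 7, 5, 3, 6, 0, 4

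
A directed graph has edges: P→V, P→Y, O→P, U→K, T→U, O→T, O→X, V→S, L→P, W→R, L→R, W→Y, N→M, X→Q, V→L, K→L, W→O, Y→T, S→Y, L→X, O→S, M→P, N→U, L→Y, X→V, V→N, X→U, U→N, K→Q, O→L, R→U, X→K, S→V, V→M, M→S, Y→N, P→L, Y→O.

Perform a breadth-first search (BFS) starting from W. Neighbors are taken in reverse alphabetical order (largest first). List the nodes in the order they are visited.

W, Y, R, O, T, N, U, X, S, P, L, M, K, V, Q

Visit W; enqueue Y, R, O → queue [Y, R, O]
Visit Y; enqueue T, N → queue [R, O, T, N]
Visit R; enqueue U → queue [O, T, N, U]
Visit O; enqueue X, S, P, L → queue [T, N, U, X, S, P, L]
Visit T → queue [N, U, X, S, P, L]
Visit N; enqueue M → queue [U, X, S, P, L, M]
Visit U; enqueue K → queue [X, S, P, L, M, K]
Visit X; enqueue V, Q → queue [S, P, L, M, K, V, Q]
Visit S → queue [P, L, M, K, V, Q]
Visit P → queue [L, M, K, V, Q]
Visit L → queue [M, K, V, Q]
Visit M → queue [K, V, Q]
Visit K → queue [V, Q]
Visit V → queue [Q]
Visit Q → queue []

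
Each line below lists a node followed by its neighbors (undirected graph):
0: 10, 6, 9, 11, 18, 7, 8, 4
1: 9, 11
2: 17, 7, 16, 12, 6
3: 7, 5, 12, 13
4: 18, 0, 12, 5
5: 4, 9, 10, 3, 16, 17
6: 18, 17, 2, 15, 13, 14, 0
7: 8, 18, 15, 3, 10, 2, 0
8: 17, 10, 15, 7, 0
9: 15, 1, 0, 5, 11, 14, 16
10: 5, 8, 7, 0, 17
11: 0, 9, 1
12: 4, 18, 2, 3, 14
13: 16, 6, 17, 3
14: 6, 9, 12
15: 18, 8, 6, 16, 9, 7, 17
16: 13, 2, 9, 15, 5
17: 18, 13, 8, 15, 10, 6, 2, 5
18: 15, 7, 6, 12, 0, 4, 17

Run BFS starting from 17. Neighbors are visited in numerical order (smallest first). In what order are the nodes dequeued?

17 → 2 → 5 → 6 → 8 → 10 → 13 → 15 → 18 → 7 → 12 → 16 → 3 → 4 → 9 → 0 → 14 → 1 → 11

Visit 17; enqueue 2, 5, 6, 8, 10, 13, 15, 18 → queue [2, 5, 6, 8, 10, 13, 15, 18]
Visit 2; enqueue 7, 12, 16 → queue [5, 6, 8, 10, 13, 15, 18, 7, 12, 16]
Visit 5; enqueue 3, 4, 9 → queue [6, 8, 10, 13, 15, 18, 7, 12, 16, 3, 4, 9]
Visit 6; enqueue 0, 14 → queue [8, 10, 13, 15, 18, 7, 12, 16, 3, 4, 9, 0, 14]
Visit 8 → queue [10, 13, 15, 18, 7, 12, 16, 3, 4, 9, 0, 14]
Visit 10 → queue [13, 15, 18, 7, 12, 16, 3, 4, 9, 0, 14]
Visit 13 → queue [15, 18, 7, 12, 16, 3, 4, 9, 0, 14]
Visit 15 → queue [18, 7, 12, 16, 3, 4, 9, 0, 14]
Visit 18 → queue [7, 12, 16, 3, 4, 9, 0, 14]
Visit 7 → queue [12, 16, 3, 4, 9, 0, 14]
Visit 12 → queue [16, 3, 4, 9, 0, 14]
Visit 16 → queue [3, 4, 9, 0, 14]
Visit 3 → queue [4, 9, 0, 14]
Visit 4 → queue [9, 0, 14]
Visit 9; enqueue 1, 11 → queue [0, 14, 1, 11]
Visit 0 → queue [14, 1, 11]
Visit 14 → queue [1, 11]
Visit 1 → queue [11]
Visit 11 → queue []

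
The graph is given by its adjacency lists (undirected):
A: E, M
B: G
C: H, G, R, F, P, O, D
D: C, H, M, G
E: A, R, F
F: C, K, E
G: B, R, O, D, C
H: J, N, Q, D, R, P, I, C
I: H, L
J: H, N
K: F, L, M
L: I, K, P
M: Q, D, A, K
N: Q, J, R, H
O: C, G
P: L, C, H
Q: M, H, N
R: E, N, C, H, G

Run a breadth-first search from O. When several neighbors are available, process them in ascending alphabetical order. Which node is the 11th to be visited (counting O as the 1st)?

Visit O; enqueue C, G → queue [C, G]
Visit C; enqueue D, F, H, P, R → queue [G, D, F, H, P, R]
Visit G; enqueue B → queue [D, F, H, P, R, B]
Visit D; enqueue M → queue [F, H, P, R, B, M]
Visit F; enqueue E, K → queue [H, P, R, B, M, E, K]
Visit H; enqueue I, J, N, Q → queue [P, R, B, M, E, K, I, J, N, Q]
Visit P; enqueue L → queue [R, B, M, E, K, I, J, N, Q, L]
Visit R → queue [B, M, E, K, I, J, N, Q, L]
Visit B → queue [M, E, K, I, J, N, Q, L]
Visit M; enqueue A → queue [E, K, I, J, N, Q, L, A]
Visit E → queue [K, I, J, N, Q, L, A]
Visit K → queue [I, J, N, Q, L, A]
Visit I → queue [J, N, Q, L, A]
Visit J → queue [N, Q, L, A]
Visit N → queue [Q, L, A]
Visit Q → queue [L, A]
Visit L → queue [A]
Visit A → queue []

Visit order: O, C, G, D, F, H, P, R, B, M, E, K, I, J, N, Q, L, A

E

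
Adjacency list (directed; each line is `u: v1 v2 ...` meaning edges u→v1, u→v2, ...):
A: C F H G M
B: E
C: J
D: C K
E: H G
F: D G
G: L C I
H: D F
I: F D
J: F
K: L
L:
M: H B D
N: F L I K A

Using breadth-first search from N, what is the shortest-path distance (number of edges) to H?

2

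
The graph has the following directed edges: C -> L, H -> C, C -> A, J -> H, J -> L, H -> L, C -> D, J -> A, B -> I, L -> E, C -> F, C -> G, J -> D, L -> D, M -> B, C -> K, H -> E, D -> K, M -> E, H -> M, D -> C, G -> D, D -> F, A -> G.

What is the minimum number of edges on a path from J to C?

Level 0: J
Level 1: A, D, H, L
Level 2: C, E, F, G, K, M
Level 3: B
Level 4: I
C first appears at level 2.

2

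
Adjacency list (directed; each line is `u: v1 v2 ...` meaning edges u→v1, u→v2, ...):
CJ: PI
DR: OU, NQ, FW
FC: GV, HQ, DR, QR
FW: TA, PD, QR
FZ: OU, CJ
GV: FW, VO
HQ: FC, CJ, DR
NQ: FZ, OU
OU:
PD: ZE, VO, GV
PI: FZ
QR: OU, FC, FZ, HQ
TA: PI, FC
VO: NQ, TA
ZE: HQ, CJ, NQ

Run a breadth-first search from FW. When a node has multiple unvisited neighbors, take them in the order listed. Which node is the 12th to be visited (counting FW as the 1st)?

Visit FW; enqueue TA, PD, QR → queue [TA, PD, QR]
Visit TA; enqueue PI, FC → queue [PD, QR, PI, FC]
Visit PD; enqueue ZE, VO, GV → queue [QR, PI, FC, ZE, VO, GV]
Visit QR; enqueue OU, FZ, HQ → queue [PI, FC, ZE, VO, GV, OU, FZ, HQ]
Visit PI → queue [FC, ZE, VO, GV, OU, FZ, HQ]
Visit FC; enqueue DR → queue [ZE, VO, GV, OU, FZ, HQ, DR]
Visit ZE; enqueue CJ, NQ → queue [VO, GV, OU, FZ, HQ, DR, CJ, NQ]
Visit VO → queue [GV, OU, FZ, HQ, DR, CJ, NQ]
Visit GV → queue [OU, FZ, HQ, DR, CJ, NQ]
Visit OU → queue [FZ, HQ, DR, CJ, NQ]
Visit FZ → queue [HQ, DR, CJ, NQ]
Visit HQ → queue [DR, CJ, NQ]
Visit DR → queue [CJ, NQ]
Visit CJ → queue [NQ]
Visit NQ → queue []

Visit order: FW, TA, PD, QR, PI, FC, ZE, VO, GV, OU, FZ, HQ, DR, CJ, NQ

HQ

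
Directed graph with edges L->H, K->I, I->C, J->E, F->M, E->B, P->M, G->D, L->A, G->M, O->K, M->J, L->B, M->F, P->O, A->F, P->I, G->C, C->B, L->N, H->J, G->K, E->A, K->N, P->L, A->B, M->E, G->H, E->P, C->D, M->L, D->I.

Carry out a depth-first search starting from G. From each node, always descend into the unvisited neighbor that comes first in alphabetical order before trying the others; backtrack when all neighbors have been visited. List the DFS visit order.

Visit G
G → C
C → B
C → D
D → I
G → H
H → J
J → E
E → A
A → F
F → M
M → L
L → N
E → P
P → O
O → K

G → C → B → D → I → H → J → E → A → F → M → L → N → P → O → K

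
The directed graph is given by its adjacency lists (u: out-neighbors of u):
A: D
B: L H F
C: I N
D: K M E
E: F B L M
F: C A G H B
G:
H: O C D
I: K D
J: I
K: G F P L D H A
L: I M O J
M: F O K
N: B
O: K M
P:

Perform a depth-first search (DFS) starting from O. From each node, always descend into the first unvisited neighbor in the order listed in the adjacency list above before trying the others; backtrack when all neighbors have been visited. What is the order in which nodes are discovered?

O → K → G → F → C → I → D → M → E → B → L → J → H → N → A → P

Visit O
O → K
K → G
K → F
F → C
C → I
I → D
D → M
D → E
E → B
B → L
L → J
B → H
C → N
F → A
K → P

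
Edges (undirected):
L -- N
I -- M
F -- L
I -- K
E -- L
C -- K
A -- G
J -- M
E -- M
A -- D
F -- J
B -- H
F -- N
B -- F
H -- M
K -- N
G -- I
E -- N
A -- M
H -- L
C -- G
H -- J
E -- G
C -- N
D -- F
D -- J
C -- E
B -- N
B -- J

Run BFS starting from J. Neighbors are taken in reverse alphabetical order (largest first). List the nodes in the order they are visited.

Visit J; enqueue M, H, F, D, B → queue [M, H, F, D, B]
Visit M; enqueue I, E, A → queue [H, F, D, B, I, E, A]
Visit H; enqueue L → queue [F, D, B, I, E, A, L]
Visit F; enqueue N → queue [D, B, I, E, A, L, N]
Visit D → queue [B, I, E, A, L, N]
Visit B → queue [I, E, A, L, N]
Visit I; enqueue K, G → queue [E, A, L, N, K, G]
Visit E; enqueue C → queue [A, L, N, K, G, C]
Visit A → queue [L, N, K, G, C]
Visit L → queue [N, K, G, C]
Visit N → queue [K, G, C]
Visit K → queue [G, C]
Visit G → queue [C]
Visit C → queue []

J M H F D B I E A L N K G C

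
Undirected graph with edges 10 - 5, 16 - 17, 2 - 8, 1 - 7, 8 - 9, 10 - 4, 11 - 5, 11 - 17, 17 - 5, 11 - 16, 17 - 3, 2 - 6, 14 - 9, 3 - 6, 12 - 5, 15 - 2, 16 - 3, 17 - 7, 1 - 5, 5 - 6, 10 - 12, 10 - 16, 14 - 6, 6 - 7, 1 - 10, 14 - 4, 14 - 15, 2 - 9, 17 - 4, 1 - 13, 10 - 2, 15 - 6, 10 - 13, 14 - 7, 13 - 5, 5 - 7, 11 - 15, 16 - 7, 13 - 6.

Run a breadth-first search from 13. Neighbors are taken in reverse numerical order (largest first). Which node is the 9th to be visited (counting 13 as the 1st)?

2

Visit 13; enqueue 10, 6, 5, 1 → queue [10, 6, 5, 1]
Visit 10; enqueue 16, 12, 4, 2 → queue [6, 5, 1, 16, 12, 4, 2]
Visit 6; enqueue 15, 14, 7, 3 → queue [5, 1, 16, 12, 4, 2, 15, 14, 7, 3]
Visit 5; enqueue 17, 11 → queue [1, 16, 12, 4, 2, 15, 14, 7, 3, 17, 11]
Visit 1 → queue [16, 12, 4, 2, 15, 14, 7, 3, 17, 11]
Visit 16 → queue [12, 4, 2, 15, 14, 7, 3, 17, 11]
Visit 12 → queue [4, 2, 15, 14, 7, 3, 17, 11]
Visit 4 → queue [2, 15, 14, 7, 3, 17, 11]
Visit 2; enqueue 9, 8 → queue [15, 14, 7, 3, 17, 11, 9, 8]
Visit 15 → queue [14, 7, 3, 17, 11, 9, 8]
Visit 14 → queue [7, 3, 17, 11, 9, 8]
Visit 7 → queue [3, 17, 11, 9, 8]
Visit 3 → queue [17, 11, 9, 8]
Visit 17 → queue [11, 9, 8]
Visit 11 → queue [9, 8]
Visit 9 → queue [8]
Visit 8 → queue []

Visit order: 13, 10, 6, 5, 1, 16, 12, 4, 2, 15, 14, 7, 3, 17, 11, 9, 8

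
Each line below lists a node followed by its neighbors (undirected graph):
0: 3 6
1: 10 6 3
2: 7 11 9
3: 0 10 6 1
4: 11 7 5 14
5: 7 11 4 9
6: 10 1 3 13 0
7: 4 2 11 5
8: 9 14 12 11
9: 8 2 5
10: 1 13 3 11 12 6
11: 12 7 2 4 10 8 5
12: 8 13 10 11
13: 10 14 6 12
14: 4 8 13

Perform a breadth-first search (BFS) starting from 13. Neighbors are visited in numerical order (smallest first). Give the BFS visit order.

13 -> 6 -> 10 -> 12 -> 14 -> 0 -> 1 -> 3 -> 11 -> 8 -> 4 -> 2 -> 5 -> 7 -> 9

Visit 13; enqueue 6, 10, 12, 14 → queue [6, 10, 12, 14]
Visit 6; enqueue 0, 1, 3 → queue [10, 12, 14, 0, 1, 3]
Visit 10; enqueue 11 → queue [12, 14, 0, 1, 3, 11]
Visit 12; enqueue 8 → queue [14, 0, 1, 3, 11, 8]
Visit 14; enqueue 4 → queue [0, 1, 3, 11, 8, 4]
Visit 0 → queue [1, 3, 11, 8, 4]
Visit 1 → queue [3, 11, 8, 4]
Visit 3 → queue [11, 8, 4]
Visit 11; enqueue 2, 5, 7 → queue [8, 4, 2, 5, 7]
Visit 8; enqueue 9 → queue [4, 2, 5, 7, 9]
Visit 4 → queue [2, 5, 7, 9]
Visit 2 → queue [5, 7, 9]
Visit 5 → queue [7, 9]
Visit 7 → queue [9]
Visit 9 → queue []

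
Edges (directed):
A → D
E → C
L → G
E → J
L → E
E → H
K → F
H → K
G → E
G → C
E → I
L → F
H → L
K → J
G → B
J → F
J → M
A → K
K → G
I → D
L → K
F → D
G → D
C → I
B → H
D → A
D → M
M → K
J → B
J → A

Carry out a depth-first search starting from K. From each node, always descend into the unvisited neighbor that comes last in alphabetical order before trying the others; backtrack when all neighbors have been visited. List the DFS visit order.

Visit K
K → J
J → M
J → F
F → D
D → A
J → B
B → H
H → L
L → G
G → E
E → I
E → C

K, J, M, F, D, A, B, H, L, G, E, I, C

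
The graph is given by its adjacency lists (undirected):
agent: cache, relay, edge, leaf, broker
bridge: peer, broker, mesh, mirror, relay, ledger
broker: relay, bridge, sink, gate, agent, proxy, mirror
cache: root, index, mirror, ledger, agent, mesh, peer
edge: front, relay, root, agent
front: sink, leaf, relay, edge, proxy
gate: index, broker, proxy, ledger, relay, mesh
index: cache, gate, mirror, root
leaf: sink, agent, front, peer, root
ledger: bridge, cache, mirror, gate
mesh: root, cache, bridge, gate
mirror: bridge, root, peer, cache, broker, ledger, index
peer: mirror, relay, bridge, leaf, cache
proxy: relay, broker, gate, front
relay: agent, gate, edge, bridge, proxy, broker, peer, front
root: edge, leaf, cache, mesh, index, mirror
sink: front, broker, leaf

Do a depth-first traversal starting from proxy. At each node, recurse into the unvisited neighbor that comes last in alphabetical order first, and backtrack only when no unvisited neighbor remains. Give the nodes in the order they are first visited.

Visit proxy
proxy → relay
relay → peer
peer → mirror
mirror → root
root → mesh
mesh → gate
gate → ledger
ledger → cache
cache → index
cache → agent
agent → leaf
leaf → sink
sink → front
front → edge
sink → broker
broker → bridge

proxy → relay → peer → mirror → root → mesh → gate → ledger → cache → index → agent → leaf → sink → front → edge → broker → bridge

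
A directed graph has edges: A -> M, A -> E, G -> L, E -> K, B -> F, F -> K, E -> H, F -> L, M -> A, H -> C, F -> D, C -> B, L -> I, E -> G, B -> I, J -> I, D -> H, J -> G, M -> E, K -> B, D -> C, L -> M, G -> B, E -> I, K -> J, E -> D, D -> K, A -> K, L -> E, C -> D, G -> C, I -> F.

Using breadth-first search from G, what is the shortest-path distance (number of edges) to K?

Level 0: G
Level 1: B, C, L
Level 2: D, E, F, I, M
Level 3: A, H, K
Level 4: J
K first appears at level 3.

3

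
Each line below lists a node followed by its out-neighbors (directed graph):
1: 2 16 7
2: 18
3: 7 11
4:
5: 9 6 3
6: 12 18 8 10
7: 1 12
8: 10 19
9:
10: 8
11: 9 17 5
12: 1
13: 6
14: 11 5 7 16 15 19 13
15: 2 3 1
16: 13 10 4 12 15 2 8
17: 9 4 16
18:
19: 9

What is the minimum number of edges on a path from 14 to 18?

3

Level 0: 14
Level 1: 5, 7, 11, 13, 15, 16, 19
Level 2: 1, 2, 3, 4, 6, 8, 9, 10, 12, 17
Level 3: 18
18 first appears at level 3.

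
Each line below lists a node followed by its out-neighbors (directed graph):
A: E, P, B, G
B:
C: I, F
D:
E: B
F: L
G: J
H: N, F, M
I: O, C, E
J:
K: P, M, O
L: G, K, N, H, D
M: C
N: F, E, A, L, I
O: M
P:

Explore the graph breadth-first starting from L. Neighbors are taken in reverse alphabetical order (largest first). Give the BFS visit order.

L → N → K → H → G → D → I → F → E → A → P → O → M → J → C → B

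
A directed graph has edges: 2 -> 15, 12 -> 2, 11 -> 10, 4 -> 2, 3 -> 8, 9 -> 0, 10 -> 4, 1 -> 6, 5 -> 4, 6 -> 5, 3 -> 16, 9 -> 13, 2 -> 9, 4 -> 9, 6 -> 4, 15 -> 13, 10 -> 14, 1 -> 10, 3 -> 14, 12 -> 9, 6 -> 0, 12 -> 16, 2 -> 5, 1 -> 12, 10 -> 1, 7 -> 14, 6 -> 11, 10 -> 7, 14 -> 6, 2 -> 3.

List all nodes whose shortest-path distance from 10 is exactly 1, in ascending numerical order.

Level 0: 10
Level 1: 1, 4, 7, 14
Level 2: 2, 6, 9, 12
Level 3: 0, 3, 5, 11, 13, 15, 16
Level 4: 8

1, 4, 7, 14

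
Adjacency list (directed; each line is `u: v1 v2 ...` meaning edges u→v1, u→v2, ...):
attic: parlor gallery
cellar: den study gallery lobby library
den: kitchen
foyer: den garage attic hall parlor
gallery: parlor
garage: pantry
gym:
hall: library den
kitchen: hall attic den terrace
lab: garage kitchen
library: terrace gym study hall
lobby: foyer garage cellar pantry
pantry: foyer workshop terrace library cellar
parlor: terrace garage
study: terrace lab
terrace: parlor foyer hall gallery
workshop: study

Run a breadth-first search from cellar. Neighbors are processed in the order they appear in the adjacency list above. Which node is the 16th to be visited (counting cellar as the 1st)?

attic

Visit cellar; enqueue den, study, gallery, lobby, library → queue [den, study, gallery, lobby, library]
Visit den; enqueue kitchen → queue [study, gallery, lobby, library, kitchen]
Visit study; enqueue terrace, lab → queue [gallery, lobby, library, kitchen, terrace, lab]
Visit gallery; enqueue parlor → queue [lobby, library, kitchen, terrace, lab, parlor]
Visit lobby; enqueue foyer, garage, pantry → queue [library, kitchen, terrace, lab, parlor, foyer, garage, pantry]
Visit library; enqueue gym, hall → queue [kitchen, terrace, lab, parlor, foyer, garage, pantry, gym, hall]
Visit kitchen; enqueue attic → queue [terrace, lab, parlor, foyer, garage, pantry, gym, hall, attic]
Visit terrace → queue [lab, parlor, foyer, garage, pantry, gym, hall, attic]
Visit lab → queue [parlor, foyer, garage, pantry, gym, hall, attic]
Visit parlor → queue [foyer, garage, pantry, gym, hall, attic]
Visit foyer → queue [garage, pantry, gym, hall, attic]
Visit garage → queue [pantry, gym, hall, attic]
Visit pantry; enqueue workshop → queue [gym, hall, attic, workshop]
Visit gym → queue [hall, attic, workshop]
Visit hall → queue [attic, workshop]
Visit attic → queue [workshop]
Visit workshop → queue []

Visit order: cellar, den, study, gallery, lobby, library, kitchen, terrace, lab, parlor, foyer, garage, pantry, gym, hall, attic, workshop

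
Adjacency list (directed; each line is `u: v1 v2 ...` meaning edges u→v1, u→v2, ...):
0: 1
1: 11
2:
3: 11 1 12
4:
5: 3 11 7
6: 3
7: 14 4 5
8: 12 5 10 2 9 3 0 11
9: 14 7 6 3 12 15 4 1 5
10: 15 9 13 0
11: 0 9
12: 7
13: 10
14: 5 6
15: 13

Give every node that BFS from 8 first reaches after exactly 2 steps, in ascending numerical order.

Level 0: 8
Level 1: 0, 2, 3, 5, 9, 10, 11, 12
Level 2: 1, 4, 6, 7, 13, 14, 15

1, 4, 6, 7, 13, 14, 15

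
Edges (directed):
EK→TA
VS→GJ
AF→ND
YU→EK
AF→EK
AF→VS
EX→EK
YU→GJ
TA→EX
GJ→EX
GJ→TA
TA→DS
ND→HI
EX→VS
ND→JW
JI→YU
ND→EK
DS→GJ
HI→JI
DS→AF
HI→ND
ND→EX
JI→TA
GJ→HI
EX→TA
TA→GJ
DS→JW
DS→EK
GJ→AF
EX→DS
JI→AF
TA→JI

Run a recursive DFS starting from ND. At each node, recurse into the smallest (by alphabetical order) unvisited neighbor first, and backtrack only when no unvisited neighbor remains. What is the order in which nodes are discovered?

Visit ND
ND → EK
EK → TA
TA → DS
DS → AF
AF → VS
VS → GJ
GJ → EX
GJ → HI
HI → JI
JI → YU
DS → JW

ND -> EK -> TA -> DS -> AF -> VS -> GJ -> EX -> HI -> JI -> YU -> JW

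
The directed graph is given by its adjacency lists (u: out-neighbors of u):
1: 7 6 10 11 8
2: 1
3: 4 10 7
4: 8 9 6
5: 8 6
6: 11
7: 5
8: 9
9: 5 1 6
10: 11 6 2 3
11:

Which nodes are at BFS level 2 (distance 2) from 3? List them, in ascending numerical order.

2, 5, 6, 8, 9, 11

Level 0: 3
Level 1: 4, 7, 10
Level 2: 2, 5, 6, 8, 9, 11
Level 3: 1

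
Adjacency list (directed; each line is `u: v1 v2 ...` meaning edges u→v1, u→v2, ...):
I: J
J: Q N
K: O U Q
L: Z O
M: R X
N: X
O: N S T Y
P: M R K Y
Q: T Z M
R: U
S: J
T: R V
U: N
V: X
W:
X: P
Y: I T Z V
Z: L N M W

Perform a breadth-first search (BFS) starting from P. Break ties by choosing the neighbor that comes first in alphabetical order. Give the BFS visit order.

Visit P; enqueue K, M, R, Y → queue [K, M, R, Y]
Visit K; enqueue O, Q, U → queue [M, R, Y, O, Q, U]
Visit M; enqueue X → queue [R, Y, O, Q, U, X]
Visit R → queue [Y, O, Q, U, X]
Visit Y; enqueue I, T, V, Z → queue [O, Q, U, X, I, T, V, Z]
Visit O; enqueue N, S → queue [Q, U, X, I, T, V, Z, N, S]
Visit Q → queue [U, X, I, T, V, Z, N, S]
Visit U → queue [X, I, T, V, Z, N, S]
Visit X → queue [I, T, V, Z, N, S]
Visit I; enqueue J → queue [T, V, Z, N, S, J]
Visit T → queue [V, Z, N, S, J]
Visit V → queue [Z, N, S, J]
Visit Z; enqueue L, W → queue [N, S, J, L, W]
Visit N → queue [S, J, L, W]
Visit S → queue [J, L, W]
Visit J → queue [L, W]
Visit L → queue [W]
Visit W → queue []

P -> K -> M -> R -> Y -> O -> Q -> U -> X -> I -> T -> V -> Z -> N -> S -> J -> L -> W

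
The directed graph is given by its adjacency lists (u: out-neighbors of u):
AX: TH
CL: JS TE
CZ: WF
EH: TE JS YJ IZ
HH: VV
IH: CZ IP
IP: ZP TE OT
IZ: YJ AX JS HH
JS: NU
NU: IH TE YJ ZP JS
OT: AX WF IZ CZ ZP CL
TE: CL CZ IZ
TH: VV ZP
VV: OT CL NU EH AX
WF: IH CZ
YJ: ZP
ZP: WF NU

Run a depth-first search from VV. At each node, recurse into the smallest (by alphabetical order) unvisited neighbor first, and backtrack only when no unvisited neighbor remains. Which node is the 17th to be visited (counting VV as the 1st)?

EH

Visit VV
VV → AX
AX → TH
TH → ZP
ZP → NU
NU → IH
IH → CZ
CZ → WF
IH → IP
IP → OT
OT → CL
CL → JS
CL → TE
TE → IZ
IZ → HH
IZ → YJ
VV → EH

Visit order: VV, AX, TH, ZP, NU, IH, CZ, WF, IP, OT, CL, JS, TE, IZ, HH, YJ, EH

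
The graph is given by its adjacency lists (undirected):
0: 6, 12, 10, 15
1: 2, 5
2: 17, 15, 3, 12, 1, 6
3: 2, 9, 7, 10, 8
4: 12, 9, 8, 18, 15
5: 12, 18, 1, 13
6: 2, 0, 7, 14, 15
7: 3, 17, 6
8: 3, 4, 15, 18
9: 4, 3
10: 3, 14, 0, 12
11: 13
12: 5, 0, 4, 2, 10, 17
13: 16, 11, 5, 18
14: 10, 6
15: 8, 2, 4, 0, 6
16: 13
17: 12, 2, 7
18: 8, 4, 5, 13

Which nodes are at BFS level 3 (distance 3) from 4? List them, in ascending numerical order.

Level 0: 4
Level 1: 8, 9, 12, 15, 18
Level 2: 0, 2, 3, 5, 6, 10, 13, 17
Level 3: 1, 7, 11, 14, 16

1, 7, 11, 14, 16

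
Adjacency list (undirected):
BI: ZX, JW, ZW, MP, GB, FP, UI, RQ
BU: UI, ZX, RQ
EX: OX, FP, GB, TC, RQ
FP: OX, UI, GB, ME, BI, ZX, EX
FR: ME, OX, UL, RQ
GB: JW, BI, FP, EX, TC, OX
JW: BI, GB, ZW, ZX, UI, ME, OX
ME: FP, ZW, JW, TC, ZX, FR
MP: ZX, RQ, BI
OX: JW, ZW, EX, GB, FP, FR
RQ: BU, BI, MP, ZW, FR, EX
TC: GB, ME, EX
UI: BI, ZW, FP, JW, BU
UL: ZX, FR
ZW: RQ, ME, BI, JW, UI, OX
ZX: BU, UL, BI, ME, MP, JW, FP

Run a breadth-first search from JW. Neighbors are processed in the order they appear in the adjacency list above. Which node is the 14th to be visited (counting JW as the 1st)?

BU

Visit JW; enqueue BI, GB, ZW, ZX, UI, ME, OX → queue [BI, GB, ZW, ZX, UI, ME, OX]
Visit BI; enqueue MP, FP, RQ → queue [GB, ZW, ZX, UI, ME, OX, MP, FP, RQ]
Visit GB; enqueue EX, TC → queue [ZW, ZX, UI, ME, OX, MP, FP, RQ, EX, TC]
Visit ZW → queue [ZX, UI, ME, OX, MP, FP, RQ, EX, TC]
Visit ZX; enqueue BU, UL → queue [UI, ME, OX, MP, FP, RQ, EX, TC, BU, UL]
Visit UI → queue [ME, OX, MP, FP, RQ, EX, TC, BU, UL]
Visit ME; enqueue FR → queue [OX, MP, FP, RQ, EX, TC, BU, UL, FR]
Visit OX → queue [MP, FP, RQ, EX, TC, BU, UL, FR]
Visit MP → queue [FP, RQ, EX, TC, BU, UL, FR]
Visit FP → queue [RQ, EX, TC, BU, UL, FR]
Visit RQ → queue [EX, TC, BU, UL, FR]
Visit EX → queue [TC, BU, UL, FR]
Visit TC → queue [BU, UL, FR]
Visit BU → queue [UL, FR]
Visit UL → queue [FR]
Visit FR → queue []

Visit order: JW, BI, GB, ZW, ZX, UI, ME, OX, MP, FP, RQ, EX, TC, BU, UL, FR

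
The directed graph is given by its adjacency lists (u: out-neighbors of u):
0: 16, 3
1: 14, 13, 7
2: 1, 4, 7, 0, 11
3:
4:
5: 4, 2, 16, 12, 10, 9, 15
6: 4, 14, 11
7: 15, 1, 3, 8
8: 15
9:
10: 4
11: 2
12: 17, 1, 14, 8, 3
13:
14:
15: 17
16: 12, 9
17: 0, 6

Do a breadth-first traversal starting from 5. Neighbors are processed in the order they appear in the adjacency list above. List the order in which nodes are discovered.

5 → 4 → 2 → 16 → 12 → 10 → 9 → 15 → 1 → 7 → 0 → 11 → 17 → 14 → 8 → 3 → 13 → 6

Visit 5; enqueue 4, 2, 16, 12, 10, 9, 15 → queue [4, 2, 16, 12, 10, 9, 15]
Visit 4 → queue [2, 16, 12, 10, 9, 15]
Visit 2; enqueue 1, 7, 0, 11 → queue [16, 12, 10, 9, 15, 1, 7, 0, 11]
Visit 16 → queue [12, 10, 9, 15, 1, 7, 0, 11]
Visit 12; enqueue 17, 14, 8, 3 → queue [10, 9, 15, 1, 7, 0, 11, 17, 14, 8, 3]
Visit 10 → queue [9, 15, 1, 7, 0, 11, 17, 14, 8, 3]
Visit 9 → queue [15, 1, 7, 0, 11, 17, 14, 8, 3]
Visit 15 → queue [1, 7, 0, 11, 17, 14, 8, 3]
Visit 1; enqueue 13 → queue [7, 0, 11, 17, 14, 8, 3, 13]
Visit 7 → queue [0, 11, 17, 14, 8, 3, 13]
Visit 0 → queue [11, 17, 14, 8, 3, 13]
Visit 11 → queue [17, 14, 8, 3, 13]
Visit 17; enqueue 6 → queue [14, 8, 3, 13, 6]
Visit 14 → queue [8, 3, 13, 6]
Visit 8 → queue [3, 13, 6]
Visit 3 → queue [13, 6]
Visit 13 → queue [6]
Visit 6 → queue []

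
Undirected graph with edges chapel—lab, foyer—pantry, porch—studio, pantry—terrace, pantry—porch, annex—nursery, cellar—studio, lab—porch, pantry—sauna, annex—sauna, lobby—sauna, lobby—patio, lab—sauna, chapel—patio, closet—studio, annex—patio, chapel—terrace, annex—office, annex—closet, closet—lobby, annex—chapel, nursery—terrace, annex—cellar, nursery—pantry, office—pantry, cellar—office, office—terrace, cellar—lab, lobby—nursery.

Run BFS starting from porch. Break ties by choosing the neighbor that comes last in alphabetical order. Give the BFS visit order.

porch -> studio -> pantry -> lab -> closet -> cellar -> terrace -> sauna -> office -> nursery -> foyer -> chapel -> lobby -> annex -> patio

Visit porch; enqueue studio, pantry, lab → queue [studio, pantry, lab]
Visit studio; enqueue closet, cellar → queue [pantry, lab, closet, cellar]
Visit pantry; enqueue terrace, sauna, office, nursery, foyer → queue [lab, closet, cellar, terrace, sauna, office, nursery, foyer]
Visit lab; enqueue chapel → queue [closet, cellar, terrace, sauna, office, nursery, foyer, chapel]
Visit closet; enqueue lobby, annex → queue [cellar, terrace, sauna, office, nursery, foyer, chapel, lobby, annex]
Visit cellar → queue [terrace, sauna, office, nursery, foyer, chapel, lobby, annex]
Visit terrace → queue [sauna, office, nursery, foyer, chapel, lobby, annex]
Visit sauna → queue [office, nursery, foyer, chapel, lobby, annex]
Visit office → queue [nursery, foyer, chapel, lobby, annex]
Visit nursery → queue [foyer, chapel, lobby, annex]
Visit foyer → queue [chapel, lobby, annex]
Visit chapel; enqueue patio → queue [lobby, annex, patio]
Visit lobby → queue [annex, patio]
Visit annex → queue [patio]
Visit patio → queue []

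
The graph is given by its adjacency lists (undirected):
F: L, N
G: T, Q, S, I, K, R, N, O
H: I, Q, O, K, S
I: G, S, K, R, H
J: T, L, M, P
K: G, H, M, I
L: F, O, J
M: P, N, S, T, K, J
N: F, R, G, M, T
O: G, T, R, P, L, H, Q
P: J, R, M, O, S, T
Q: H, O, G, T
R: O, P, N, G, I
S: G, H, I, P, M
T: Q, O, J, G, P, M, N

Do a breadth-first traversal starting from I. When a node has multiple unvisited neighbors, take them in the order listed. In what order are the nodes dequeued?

I, G, S, K, R, H, T, Q, N, O, P, M, J, F, L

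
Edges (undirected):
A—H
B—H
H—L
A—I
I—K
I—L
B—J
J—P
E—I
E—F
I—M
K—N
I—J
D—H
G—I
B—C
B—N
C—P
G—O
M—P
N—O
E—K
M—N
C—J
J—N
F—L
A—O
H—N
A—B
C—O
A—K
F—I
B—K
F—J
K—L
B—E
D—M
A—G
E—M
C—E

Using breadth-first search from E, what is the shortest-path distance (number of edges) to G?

2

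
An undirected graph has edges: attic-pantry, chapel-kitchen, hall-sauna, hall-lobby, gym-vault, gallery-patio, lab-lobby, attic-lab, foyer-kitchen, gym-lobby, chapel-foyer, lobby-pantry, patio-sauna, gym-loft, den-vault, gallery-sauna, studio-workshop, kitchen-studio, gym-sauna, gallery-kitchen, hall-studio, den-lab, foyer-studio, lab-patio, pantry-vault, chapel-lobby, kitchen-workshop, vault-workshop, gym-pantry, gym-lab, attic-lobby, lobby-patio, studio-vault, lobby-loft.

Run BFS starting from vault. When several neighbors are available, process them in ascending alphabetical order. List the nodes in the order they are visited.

vault, den, gym, pantry, studio, workshop, lab, lobby, loft, sauna, attic, foyer, hall, kitchen, patio, chapel, gallery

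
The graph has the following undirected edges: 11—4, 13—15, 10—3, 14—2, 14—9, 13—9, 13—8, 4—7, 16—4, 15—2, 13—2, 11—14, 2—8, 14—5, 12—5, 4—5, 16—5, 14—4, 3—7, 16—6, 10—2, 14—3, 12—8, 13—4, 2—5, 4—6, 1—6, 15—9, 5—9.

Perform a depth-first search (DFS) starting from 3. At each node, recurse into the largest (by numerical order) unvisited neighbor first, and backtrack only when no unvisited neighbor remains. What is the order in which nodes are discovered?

Visit 3
3 → 14
14 → 11
11 → 4
4 → 16
16 → 6
6 → 1
16 → 5
5 → 12
12 → 8
8 → 13
13 → 15
15 → 9
15 → 2
2 → 10
4 → 7

3 → 14 → 11 → 4 → 16 → 6 → 1 → 5 → 12 → 8 → 13 → 15 → 9 → 2 → 10 → 7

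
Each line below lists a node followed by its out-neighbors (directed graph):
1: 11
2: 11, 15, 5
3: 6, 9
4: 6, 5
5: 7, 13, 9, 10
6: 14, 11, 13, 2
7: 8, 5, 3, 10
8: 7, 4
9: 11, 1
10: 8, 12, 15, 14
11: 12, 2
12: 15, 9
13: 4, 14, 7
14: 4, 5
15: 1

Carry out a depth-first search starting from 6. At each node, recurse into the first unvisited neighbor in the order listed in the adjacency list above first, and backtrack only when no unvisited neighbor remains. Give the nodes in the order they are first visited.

6, 14, 4, 5, 7, 8, 3, 9, 11, 12, 15, 1, 2, 10, 13

Visit 6
6 → 14
14 → 4
4 → 5
5 → 7
7 → 8
7 → 3
3 → 9
9 → 11
11 → 12
12 → 15
15 → 1
11 → 2
7 → 10
5 → 13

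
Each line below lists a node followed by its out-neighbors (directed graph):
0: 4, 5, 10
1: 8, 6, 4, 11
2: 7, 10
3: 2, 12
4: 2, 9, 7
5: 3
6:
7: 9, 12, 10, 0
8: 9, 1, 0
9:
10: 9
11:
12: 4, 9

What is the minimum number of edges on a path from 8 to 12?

4

Level 0: 8
Level 1: 0, 1, 9
Level 2: 4, 5, 6, 10, 11
Level 3: 2, 3, 7
Level 4: 12
12 first appears at level 4.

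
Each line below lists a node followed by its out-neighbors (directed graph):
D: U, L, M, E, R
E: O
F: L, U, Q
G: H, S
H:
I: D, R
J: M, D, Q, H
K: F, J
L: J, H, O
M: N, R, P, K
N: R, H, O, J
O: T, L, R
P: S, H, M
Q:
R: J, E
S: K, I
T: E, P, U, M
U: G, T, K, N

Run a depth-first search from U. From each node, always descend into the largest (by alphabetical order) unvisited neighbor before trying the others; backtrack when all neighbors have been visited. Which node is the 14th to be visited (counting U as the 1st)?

N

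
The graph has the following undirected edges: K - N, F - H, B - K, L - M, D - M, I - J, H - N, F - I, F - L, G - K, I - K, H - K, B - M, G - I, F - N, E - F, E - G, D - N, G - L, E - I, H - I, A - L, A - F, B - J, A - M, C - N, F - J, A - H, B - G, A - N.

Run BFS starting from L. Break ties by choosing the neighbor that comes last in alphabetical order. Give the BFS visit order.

Visit L; enqueue M, G, F, A → queue [M, G, F, A]
Visit M; enqueue D, B → queue [G, F, A, D, B]
Visit G; enqueue K, I, E → queue [F, A, D, B, K, I, E]
Visit F; enqueue N, J, H → queue [A, D, B, K, I, E, N, J, H]
Visit A → queue [D, B, K, I, E, N, J, H]
Visit D → queue [B, K, I, E, N, J, H]
Visit B → queue [K, I, E, N, J, H]
Visit K → queue [I, E, N, J, H]
Visit I → queue [E, N, J, H]
Visit E → queue [N, J, H]
Visit N; enqueue C → queue [J, H, C]
Visit J → queue [H, C]
Visit H → queue [C]
Visit C → queue []

L -> M -> G -> F -> A -> D -> B -> K -> I -> E -> N -> J -> H -> C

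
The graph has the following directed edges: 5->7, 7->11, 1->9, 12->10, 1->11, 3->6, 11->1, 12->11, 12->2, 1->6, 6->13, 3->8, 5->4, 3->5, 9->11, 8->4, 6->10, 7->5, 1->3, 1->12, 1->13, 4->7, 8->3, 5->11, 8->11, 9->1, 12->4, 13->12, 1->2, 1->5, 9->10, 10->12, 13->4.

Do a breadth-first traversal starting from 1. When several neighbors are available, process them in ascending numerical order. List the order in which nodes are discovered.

1 → 2 → 3 → 5 → 6 → 9 → 11 → 12 → 13 → 8 → 4 → 7 → 10

Visit 1; enqueue 2, 3, 5, 6, 9, 11, 12, 13 → queue [2, 3, 5, 6, 9, 11, 12, 13]
Visit 2 → queue [3, 5, 6, 9, 11, 12, 13]
Visit 3; enqueue 8 → queue [5, 6, 9, 11, 12, 13, 8]
Visit 5; enqueue 4, 7 → queue [6, 9, 11, 12, 13, 8, 4, 7]
Visit 6; enqueue 10 → queue [9, 11, 12, 13, 8, 4, 7, 10]
Visit 9 → queue [11, 12, 13, 8, 4, 7, 10]
Visit 11 → queue [12, 13, 8, 4, 7, 10]
Visit 12 → queue [13, 8, 4, 7, 10]
Visit 13 → queue [8, 4, 7, 10]
Visit 8 → queue [4, 7, 10]
Visit 4 → queue [7, 10]
Visit 7 → queue [10]
Visit 10 → queue []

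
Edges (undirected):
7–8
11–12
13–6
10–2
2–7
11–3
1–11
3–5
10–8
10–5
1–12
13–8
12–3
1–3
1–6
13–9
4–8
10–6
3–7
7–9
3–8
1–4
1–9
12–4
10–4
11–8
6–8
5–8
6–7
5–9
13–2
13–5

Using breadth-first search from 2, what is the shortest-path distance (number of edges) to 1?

Level 0: 2
Level 1: 7, 10, 13
Level 2: 3, 4, 5, 6, 8, 9
Level 3: 1, 11, 12
1 first appears at level 3.

3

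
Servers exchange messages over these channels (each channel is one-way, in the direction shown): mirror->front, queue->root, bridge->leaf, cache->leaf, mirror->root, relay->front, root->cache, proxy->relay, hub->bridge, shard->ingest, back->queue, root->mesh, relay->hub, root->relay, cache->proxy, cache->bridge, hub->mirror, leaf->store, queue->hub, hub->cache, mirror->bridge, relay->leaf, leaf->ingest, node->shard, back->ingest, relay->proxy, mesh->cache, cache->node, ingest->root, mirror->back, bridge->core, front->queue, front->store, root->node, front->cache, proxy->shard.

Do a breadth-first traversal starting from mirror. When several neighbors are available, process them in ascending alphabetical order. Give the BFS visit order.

Visit mirror; enqueue back, bridge, front, root → queue [back, bridge, front, root]
Visit back; enqueue ingest, queue → queue [bridge, front, root, ingest, queue]
Visit bridge; enqueue core, leaf → queue [front, root, ingest, queue, core, leaf]
Visit front; enqueue cache, store → queue [root, ingest, queue, core, leaf, cache, store]
Visit root; enqueue mesh, node, relay → queue [ingest, queue, core, leaf, cache, store, mesh, node, relay]
Visit ingest → queue [queue, core, leaf, cache, store, mesh, node, relay]
Visit queue; enqueue hub → queue [core, leaf, cache, store, mesh, node, relay, hub]
Visit core → queue [leaf, cache, store, mesh, node, relay, hub]
Visit leaf → queue [cache, store, mesh, node, relay, hub]
Visit cache; enqueue proxy → queue [store, mesh, node, relay, hub, proxy]
Visit store → queue [mesh, node, relay, hub, proxy]
Visit mesh → queue [node, relay, hub, proxy]
Visit node; enqueue shard → queue [relay, hub, proxy, shard]
Visit relay → queue [hub, proxy, shard]
Visit hub → queue [proxy, shard]
Visit proxy → queue [shard]
Visit shard → queue []

mirror back bridge front root ingest queue core leaf cache store mesh node relay hub proxy shard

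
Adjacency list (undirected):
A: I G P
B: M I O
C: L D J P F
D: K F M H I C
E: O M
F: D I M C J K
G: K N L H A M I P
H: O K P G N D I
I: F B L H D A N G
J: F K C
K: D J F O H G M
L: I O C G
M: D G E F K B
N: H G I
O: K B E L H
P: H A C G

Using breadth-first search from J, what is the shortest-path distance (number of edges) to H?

2

Level 0: J
Level 1: C, F, K
Level 2: D, G, H, I, L, M, O, P
Level 3: A, B, E, N
H first appears at level 2.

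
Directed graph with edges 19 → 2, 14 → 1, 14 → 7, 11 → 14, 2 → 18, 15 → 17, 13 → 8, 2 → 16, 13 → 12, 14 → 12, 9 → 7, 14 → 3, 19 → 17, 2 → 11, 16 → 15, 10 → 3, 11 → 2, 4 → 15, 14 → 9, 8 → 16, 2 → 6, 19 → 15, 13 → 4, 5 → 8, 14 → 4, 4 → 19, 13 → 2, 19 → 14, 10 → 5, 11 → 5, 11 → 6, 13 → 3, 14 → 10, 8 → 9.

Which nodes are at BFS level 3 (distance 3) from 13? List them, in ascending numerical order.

Level 0: 13
Level 1: 2, 3, 4, 8, 12
Level 2: 6, 9, 11, 15, 16, 18, 19
Level 3: 5, 7, 14, 17
Level 4: 1, 10

5, 7, 14, 17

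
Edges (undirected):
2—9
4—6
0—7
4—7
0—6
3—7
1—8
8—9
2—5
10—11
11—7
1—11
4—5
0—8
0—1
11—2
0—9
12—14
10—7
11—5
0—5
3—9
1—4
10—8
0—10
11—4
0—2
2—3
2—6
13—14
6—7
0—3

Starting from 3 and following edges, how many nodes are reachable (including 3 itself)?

12

BFS from 3 visits: 3, 9, 7, 2, 0, 8, 11, 10, 6, 4, 5, 1
Reachable nodes: 12 of 15 total.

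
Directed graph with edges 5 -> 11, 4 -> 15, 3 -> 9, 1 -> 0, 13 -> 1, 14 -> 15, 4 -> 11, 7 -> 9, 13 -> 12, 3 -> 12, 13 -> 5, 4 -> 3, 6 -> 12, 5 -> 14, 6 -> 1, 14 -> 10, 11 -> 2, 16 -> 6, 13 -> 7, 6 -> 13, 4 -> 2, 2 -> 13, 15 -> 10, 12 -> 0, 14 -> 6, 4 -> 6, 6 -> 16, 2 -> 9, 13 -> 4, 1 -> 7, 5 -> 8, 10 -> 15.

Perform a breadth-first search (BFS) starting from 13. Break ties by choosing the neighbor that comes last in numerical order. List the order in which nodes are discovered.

13 → 12 → 7 → 5 → 4 → 1 → 0 → 9 → 14 → 11 → 8 → 15 → 6 → 3 → 2 → 10 → 16

Visit 13; enqueue 12, 7, 5, 4, 1 → queue [12, 7, 5, 4, 1]
Visit 12; enqueue 0 → queue [7, 5, 4, 1, 0]
Visit 7; enqueue 9 → queue [5, 4, 1, 0, 9]
Visit 5; enqueue 14, 11, 8 → queue [4, 1, 0, 9, 14, 11, 8]
Visit 4; enqueue 15, 6, 3, 2 → queue [1, 0, 9, 14, 11, 8, 15, 6, 3, 2]
Visit 1 → queue [0, 9, 14, 11, 8, 15, 6, 3, 2]
Visit 0 → queue [9, 14, 11, 8, 15, 6, 3, 2]
Visit 9 → queue [14, 11, 8, 15, 6, 3, 2]
Visit 14; enqueue 10 → queue [11, 8, 15, 6, 3, 2, 10]
Visit 11 → queue [8, 15, 6, 3, 2, 10]
Visit 8 → queue [15, 6, 3, 2, 10]
Visit 15 → queue [6, 3, 2, 10]
Visit 6; enqueue 16 → queue [3, 2, 10, 16]
Visit 3 → queue [2, 10, 16]
Visit 2 → queue [10, 16]
Visit 10 → queue [16]
Visit 16 → queue []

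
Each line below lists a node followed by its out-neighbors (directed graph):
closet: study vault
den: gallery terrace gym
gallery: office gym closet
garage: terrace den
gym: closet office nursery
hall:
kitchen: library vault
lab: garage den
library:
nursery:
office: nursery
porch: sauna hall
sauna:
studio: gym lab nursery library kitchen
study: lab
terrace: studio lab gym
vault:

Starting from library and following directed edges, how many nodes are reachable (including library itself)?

1

BFS from library visits: library
Reachable nodes: 1 of 17 total.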